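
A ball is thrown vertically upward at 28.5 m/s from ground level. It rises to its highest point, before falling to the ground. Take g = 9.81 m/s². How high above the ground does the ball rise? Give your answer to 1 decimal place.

41.4 m

Phase 1 (rising): v₀ = 28.5 m/s, a = -9.81 m/s².
v = v₀ + at → t = (0 − 28.5) / -9.81 = 2.91 s
v² = v₀² + 2aΔx → Δx = (0² − 28.5²)/(2·-9.81) = 41.4 m
Maximum height = 41.4 m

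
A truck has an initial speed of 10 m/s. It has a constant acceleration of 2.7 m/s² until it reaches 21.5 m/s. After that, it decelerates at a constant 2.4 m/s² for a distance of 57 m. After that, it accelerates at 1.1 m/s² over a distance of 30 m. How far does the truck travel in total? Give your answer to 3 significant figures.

154 m

Phase 1 (accelerating): v₀ = 10.0 m/s, a = 2.7 m/s².
v = v₀ + at → t = (21.5 − 10.0) / 2.7 = 4.26 s
v² = v₀² + 2aΔx → Δx = (21.5² − 10.0²)/(2·2.7) = 67.1 m

Phase 2 (decelerating): v₀ = 21.5 m/s, a = -2.4 m/s².
v² = v₀² + 2aΔx = 21.5² + 2·-2.4·57 = 189 → v = 13.7 m/s
t = (v − v₀)/a = (13.7 − 21.5)/-2.4 = 3.24 s

Phase 3 (accelerating): v₀ = 13.7 m/s, a = 1.1 m/s².
v² = v₀² + 2aΔx = 13.7² + 2·1.1·30 = 255 → v = 16.0 m/s
t = (v − v₀)/a = (16.0 − 13.7)/1.1 = 2.02 s
Total distance = 67.1 + 57.0 + 30.0 = 154 m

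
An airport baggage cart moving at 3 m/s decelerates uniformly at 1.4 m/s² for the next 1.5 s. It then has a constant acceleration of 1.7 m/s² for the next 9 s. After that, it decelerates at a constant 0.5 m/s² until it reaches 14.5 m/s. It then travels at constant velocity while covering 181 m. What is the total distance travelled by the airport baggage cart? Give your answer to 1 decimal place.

313.1 m

Phase 1 (decelerating): v₀ = 3.00 m/s, a = -1.4 m/s².
v = v₀ + at = 3.00 + (-1.4)(1.5) = 0.900 m/s
Δx = v₀t + ½at² = 3.00·1.5 + 0.5·-1.4·1.5² = 2.93 m

Phase 2 (accelerating): v₀ = 0.900 m/s, a = 1.7 m/s².
v = v₀ + at = 0.900 + (1.7)(9) = 16.2 m/s
Δx = v₀t + ½at² = 0.900·9 + 0.5·1.7·9² = 77.0 m

Phase 3 (decelerating): v₀ = 16.2 m/s, a = -0.5 m/s².
v = v₀ + at → t = (14.5 − 16.2) / -0.5 = 3.40 s
v² = v₀² + 2aΔx → Δx = (14.5² − 16.2²)/(2·-0.5) = 52.2 m

Phase 4 (constant speed): v₀ = 14.5 m/s, a = 0 m/s².
Constant speed: t = d/v = 181/14.5 = 12.5 s
Total distance = 2.93 + 77.0 + 52.2 + 181 = 313 m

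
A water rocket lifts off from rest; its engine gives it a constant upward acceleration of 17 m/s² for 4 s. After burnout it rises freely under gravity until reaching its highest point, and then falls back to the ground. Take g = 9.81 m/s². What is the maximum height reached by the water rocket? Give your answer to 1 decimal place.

371.7 m

Phase 1 (powered ascent): v₀ = 0 m/s, a = 17 m/s².
v = v₀ + at = 0 + (17)(4) = 68.0 m/s
Δx = v₀t + ½at² = 0·4 + 0.5·17·4² = 136 m

Phase 2 (coasting upward): v₀ = 68.0 m/s, a = -9.81 m/s².
v = v₀ + at → t = (0 − 68.0) / -9.81 = 6.93 s
v² = v₀² + 2aΔx → Δx = (0² − 68.0²)/(2·-9.81) = 236 m
Maximum height = 136 + 236 = 372 m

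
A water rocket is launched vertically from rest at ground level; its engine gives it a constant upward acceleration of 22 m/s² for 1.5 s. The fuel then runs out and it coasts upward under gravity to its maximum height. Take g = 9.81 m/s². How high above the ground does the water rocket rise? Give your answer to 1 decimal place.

Phase 1 (powered ascent): v₀ = 0 m/s, a = 22 m/s².
v = v₀ + at = 0 + (22)(1.5) = 33.0 m/s
Δx = v₀t + ½at² = 0·1.5 + 0.5·22·1.5² = 24.8 m

Phase 2 (coasting upward): v₀ = 33.0 m/s, a = -9.81 m/s².
v = v₀ + at → t = (0 − 33.0) / -9.81 = 3.36 s
v² = v₀² + 2aΔx → Δx = (0² − 33.0²)/(2·-9.81) = 55.5 m
Maximum height = 24.8 + 55.5 = 80.3 m

80.3 m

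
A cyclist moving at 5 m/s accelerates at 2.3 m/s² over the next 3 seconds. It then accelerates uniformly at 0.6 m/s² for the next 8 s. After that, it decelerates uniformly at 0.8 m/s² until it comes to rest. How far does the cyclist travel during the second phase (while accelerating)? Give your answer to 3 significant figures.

114 m

Phase 1 (accelerating): v₀ = 5.00 m/s, a = 2.3 m/s².
v = v₀ + at = 5.00 + (2.3)(3) = 11.9 m/s
Δx = v₀t + ½at² = 5.00·3 + 0.5·2.3·3² = 25.4 m

Phase 2 (accelerating): v₀ = 11.9 m/s, a = 0.6 m/s².
v = v₀ + at = 11.9 + (0.6)(8) = 16.7 m/s
Δx = v₀t + ½at² = 11.9·8 + 0.5·0.6·8² = 114 m
Distance in phase 2 = 114 m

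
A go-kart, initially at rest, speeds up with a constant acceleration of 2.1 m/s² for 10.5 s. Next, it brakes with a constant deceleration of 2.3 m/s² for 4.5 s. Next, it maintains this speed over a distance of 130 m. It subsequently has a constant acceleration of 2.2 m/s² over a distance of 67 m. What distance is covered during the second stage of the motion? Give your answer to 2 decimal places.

Phase 1 (accelerating): v₀ = 0 m/s, a = 2.1 m/s².
v = v₀ + at = 0 + (2.1)(10.5) = 22.1 m/s
Δx = v₀t + ½at² = 0·10.5 + 0.5·2.1·10.5² = 116 m

Phase 2 (decelerating): v₀ = 22.1 m/s, a = -2.3 m/s².
v = v₀ + at = 22.1 + (-2.3)(4.5) = 11.7 m/s
Δx = v₀t + ½at² = 22.1·4.5 + 0.5·-2.3·4.5² = 75.9 m
Distance in phase 2 = 75.9 m

75.94 m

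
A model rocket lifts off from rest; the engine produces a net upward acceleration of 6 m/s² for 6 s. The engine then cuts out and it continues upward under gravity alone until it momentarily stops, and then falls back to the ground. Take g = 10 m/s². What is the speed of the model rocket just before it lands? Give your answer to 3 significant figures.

58.8 m/s

Phase 1 (powered ascent): v₀ = 0 m/s, a = 6 m/s².
v = v₀ + at = 0 + (6)(6) = 36.0 m/s
Δx = v₀t + ½at² = 0·6 + 0.5·6·6² = 108 m

Phase 2 (coasting upward): v₀ = 36.0 m/s, a = -10 m/s².
v = v₀ + at → t = (0 − 36.0) / -10 = 3.60 s
v² = v₀² + 2aΔx → Δx = (0² − 36.0²)/(2·-10) = 64.8 m

Phase 3 (free fall): v₀ = 0 m/s, a = -10 m/s².
Falls 173 m from rest: t = √(2·173/10) = 5.88 s; v = g·t = 58.8 m/s.
Impact speed = 58.8 m/s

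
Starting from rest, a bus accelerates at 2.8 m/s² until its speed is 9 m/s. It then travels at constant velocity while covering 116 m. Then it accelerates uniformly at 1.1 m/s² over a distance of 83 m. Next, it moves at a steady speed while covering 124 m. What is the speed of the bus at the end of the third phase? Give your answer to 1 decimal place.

16.2 m/s

Phase 1 (accelerating): v₀ = 0 m/s, a = 2.8 m/s².
v = v₀ + at → t = (9 − 0) / 2.8 = 3.21 s
v² = v₀² + 2aΔx → Δx = (9² − 0²)/(2·2.8) = 14.5 m

Phase 2 (constant speed): v₀ = 9.00 m/s, a = 0 m/s².
Constant speed: t = d/v = 116/9.00 = 12.9 s

Phase 3 (accelerating): v₀ = 9.00 m/s, a = 1.1 m/s².
v² = v₀² + 2aΔx = 9.00² + 2·1.1·83 = 264 → v = 16.2 m/s
t = (v − v₀)/a = (16.2 − 9.00)/1.1 = 6.58 s
Speed at end of phase 3 = 16.2 m/s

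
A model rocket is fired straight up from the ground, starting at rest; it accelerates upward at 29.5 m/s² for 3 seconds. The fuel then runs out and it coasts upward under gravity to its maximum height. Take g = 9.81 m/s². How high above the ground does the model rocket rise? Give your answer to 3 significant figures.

532 m

Phase 1 (powered ascent): v₀ = 0 m/s, a = 29.5 m/s².
v = v₀ + at = 0 + (29.5)(3) = 88.5 m/s
Δx = v₀t + ½at² = 0·3 + 0.5·29.5·3² = 133 m

Phase 2 (coasting upward): v₀ = 88.5 m/s, a = -9.81 m/s².
v = v₀ + at → t = (0 − 88.5) / -9.81 = 9.02 s
v² = v₀² + 2aΔx → Δx = (0² − 88.5²)/(2·-9.81) = 399 m
Maximum height = 133 + 399 = 532 m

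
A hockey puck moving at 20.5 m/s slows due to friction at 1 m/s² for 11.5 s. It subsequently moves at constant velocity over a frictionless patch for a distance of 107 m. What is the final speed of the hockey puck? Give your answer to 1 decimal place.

Phase 1 (decelerating): v₀ = 20.5 m/s, a = -1 m/s².
v = v₀ + at = 20.5 + (-1)(11.5) = 9.00 m/s
Δx = v₀t + ½at² = 20.5·11.5 + 0.5·-1·11.5² = 170 m

Phase 2 (constant speed): v₀ = 9.00 m/s, a = 0 m/s².
Constant speed: t = d/v = 107/9.00 = 11.9 s
Final speed = 9.00 m/s

9.0 m/s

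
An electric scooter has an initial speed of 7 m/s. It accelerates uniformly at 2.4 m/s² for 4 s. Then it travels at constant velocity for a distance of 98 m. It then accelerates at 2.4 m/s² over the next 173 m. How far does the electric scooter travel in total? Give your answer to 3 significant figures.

Phase 1 (accelerating): v₀ = 7.00 m/s, a = 2.4 m/s².
v = v₀ + at = 7.00 + (2.4)(4) = 16.6 m/s
Δx = v₀t + ½at² = 7.00·4 + 0.5·2.4·4² = 47.2 m

Phase 2 (constant speed): v₀ = 16.6 m/s, a = 0 m/s².
Constant speed: t = d/v = 98/16.6 = 5.90 s

Phase 3 (accelerating): v₀ = 16.6 m/s, a = 2.4 m/s².
v² = v₀² + 2aΔx = 16.6² + 2·2.4·173 = 1110 → v = 33.3 m/s
t = (v − v₀)/a = (33.3 − 16.6)/2.4 = 6.94 s
Total distance = 47.2 + 98.0 + 173 = 318 m

318 m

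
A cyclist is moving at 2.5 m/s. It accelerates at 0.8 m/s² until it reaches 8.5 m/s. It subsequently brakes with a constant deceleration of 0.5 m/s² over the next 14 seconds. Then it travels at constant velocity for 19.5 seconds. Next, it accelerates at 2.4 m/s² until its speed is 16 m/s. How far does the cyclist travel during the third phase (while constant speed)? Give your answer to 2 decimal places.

Phase 1 (accelerating): v₀ = 2.50 m/s, a = 0.8 m/s².
v = v₀ + at → t = (8.5 − 2.50) / 0.8 = 7.50 s
v² = v₀² + 2aΔx → Δx = (8.5² − 2.50²)/(2·0.8) = 41.2 m

Phase 2 (decelerating): v₀ = 8.50 m/s, a = -0.5 m/s².
v = v₀ + at = 8.50 + (-0.5)(14) = 1.50 m/s
Δx = v₀t + ½at² = 8.50·14 + 0.5·-0.5·14² = 70.0 m

Phase 3 (constant speed): v₀ = 1.50 m/s, a = 0 m/s².
v = v₀ + at = 1.50 + (0)(19.5) = 1.50 m/s
Δx = v₀t + ½at² = 1.50·19.5 + 0.5·0·19.5² = 29.2 m
Distance in phase 3 = 29.2 m

29.25 m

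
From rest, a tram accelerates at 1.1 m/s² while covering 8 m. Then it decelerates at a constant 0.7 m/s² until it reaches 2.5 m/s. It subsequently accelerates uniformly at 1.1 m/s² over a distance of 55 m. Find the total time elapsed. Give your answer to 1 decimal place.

14.2 s

Phase 1 (accelerating): v₀ = 0 m/s, a = 1.1 m/s².
v² = v₀² + 2aΔx = 0² + 2·1.1·8 = 17.6 → v = 4.20 m/s
t = (v − v₀)/a = (4.20 − 0)/1.1 = 3.81 s

Phase 2 (decelerating): v₀ = 4.20 m/s, a = -0.7 m/s².
v = v₀ + at → t = (2.5 − 4.20) / -0.7 = 2.42 s
v² = v₀² + 2aΔx → Δx = (2.5² − 4.20²)/(2·-0.7) = 8.11 m

Phase 3 (accelerating): v₀ = 2.50 m/s, a = 1.1 m/s².
v² = v₀² + 2aΔx = 2.50² + 2·1.1·55 = 127 → v = 11.3 m/s
t = (v − v₀)/a = (11.3 − 2.50)/1.1 = 7.98 s
Total time = 3.81 + 2.42 + 7.98 = 14.2 s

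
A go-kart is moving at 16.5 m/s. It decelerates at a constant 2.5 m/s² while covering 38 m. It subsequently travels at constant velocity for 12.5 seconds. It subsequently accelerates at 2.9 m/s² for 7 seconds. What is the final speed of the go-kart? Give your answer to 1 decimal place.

29.4 m/s

Phase 1 (decelerating): v₀ = 16.5 m/s, a = -2.5 m/s².
v² = v₀² + 2aΔx = 16.5² + 2·-2.5·38 = 82.2 → v = 9.07 m/s
t = (v − v₀)/a = (9.07 − 16.5)/-2.5 = 2.97 s

Phase 2 (constant speed): v₀ = 9.07 m/s, a = 0 m/s².
v = v₀ + at = 9.07 + (0)(12.5) = 9.07 m/s
Δx = v₀t + ½at² = 9.07·12.5 + 0.5·0·12.5² = 113 m

Phase 3 (accelerating): v₀ = 9.07 m/s, a = 2.9 m/s².
v = v₀ + at = 9.07 + (2.9)(7) = 29.4 m/s
Δx = v₀t + ½at² = 9.07·7 + 0.5·2.9·7² = 135 m
Final speed = 29.4 m/s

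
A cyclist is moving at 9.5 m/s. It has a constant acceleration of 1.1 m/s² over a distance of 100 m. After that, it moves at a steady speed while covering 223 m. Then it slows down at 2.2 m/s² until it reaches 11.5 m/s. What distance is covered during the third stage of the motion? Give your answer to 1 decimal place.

40.5 m

Phase 1 (accelerating): v₀ = 9.50 m/s, a = 1.1 m/s².
v² = v₀² + 2aΔx = 9.50² + 2·1.1·100 = 310 → v = 17.6 m/s
t = (v − v₀)/a = (17.6 − 9.50)/1.1 = 7.38 s

Phase 2 (constant speed): v₀ = 17.6 m/s, a = 0 m/s².
Constant speed: t = d/v = 223/17.6 = 12.7 s

Phase 3 (decelerating): v₀ = 17.6 m/s, a = -2.2 m/s².
v = v₀ + at → t = (11.5 − 17.6) / -2.2 = 2.78 s
v² = v₀² + 2aΔx → Δx = (11.5² − 17.6²)/(2·-2.2) = 40.5 m
Distance in phase 3 = 40.5 m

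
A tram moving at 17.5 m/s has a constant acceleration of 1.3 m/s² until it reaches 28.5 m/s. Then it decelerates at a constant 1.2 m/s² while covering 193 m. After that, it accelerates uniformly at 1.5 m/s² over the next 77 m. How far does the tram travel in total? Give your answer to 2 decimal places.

Phase 1 (accelerating): v₀ = 17.5 m/s, a = 1.3 m/s².
v = v₀ + at → t = (28.5 − 17.5) / 1.3 = 8.46 s
v² = v₀² + 2aΔx → Δx = (28.5² − 17.5²)/(2·1.3) = 195 m

Phase 2 (decelerating): v₀ = 28.5 m/s, a = -1.2 m/s².
v² = v₀² + 2aΔx = 28.5² + 2·-1.2·193 = 349 → v = 18.7 m/s
t = (v − v₀)/a = (18.7 − 28.5)/-1.2 = 8.18 s

Phase 3 (accelerating): v₀ = 18.7 m/s, a = 1.5 m/s².
v² = v₀² + 2aΔx = 18.7² + 2·1.5·77 = 580 → v = 24.1 m/s
t = (v − v₀)/a = (24.1 − 18.7)/1.5 = 3.60 s
Total distance = 195 + 193 + 77.0 = 465 m

464.62 m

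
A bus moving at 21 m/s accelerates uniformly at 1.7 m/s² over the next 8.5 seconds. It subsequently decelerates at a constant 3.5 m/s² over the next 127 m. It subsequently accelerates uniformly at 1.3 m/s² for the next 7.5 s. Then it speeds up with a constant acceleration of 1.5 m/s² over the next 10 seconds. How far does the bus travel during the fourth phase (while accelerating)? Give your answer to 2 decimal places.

Phase 1 (accelerating): v₀ = 21.0 m/s, a = 1.7 m/s².
v = v₀ + at = 21.0 + (1.7)(8.5) = 35.5 m/s
Δx = v₀t + ½at² = 21.0·8.5 + 0.5·1.7·8.5² = 240 m

Phase 2 (decelerating): v₀ = 35.5 m/s, a = -3.5 m/s².
v² = v₀² + 2aΔx = 35.5² + 2·-3.5·127 = 368 → v = 19.2 m/s
t = (v − v₀)/a = (19.2 − 35.5)/-3.5 = 4.65 s

Phase 3 (accelerating): v₀ = 19.2 m/s, a = 1.3 m/s².
v = v₀ + at = 19.2 + (1.3)(7.5) = 28.9 m/s
Δx = v₀t + ½at² = 19.2·7.5 + 0.5·1.3·7.5² = 180 m

Phase 4 (accelerating): v₀ = 28.9 m/s, a = 1.5 m/s².
v = v₀ + at = 28.9 + (1.5)(10) = 43.9 m/s
Δx = v₀t + ½at² = 28.9·10 + 0.5·1.5·10² = 364 m
Distance in phase 4 = 364 m

364.26 m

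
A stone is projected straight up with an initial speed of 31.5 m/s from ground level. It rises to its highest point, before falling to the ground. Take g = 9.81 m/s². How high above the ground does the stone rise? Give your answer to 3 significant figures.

Phase 1 (rising): v₀ = 31.5 m/s, a = -9.81 m/s².
v = v₀ + at → t = (0 − 31.5) / -9.81 = 3.21 s
v² = v₀² + 2aΔx → Δx = (0² − 31.5²)/(2·-9.81) = 50.6 m
Maximum height = 50.6 m

50.6 m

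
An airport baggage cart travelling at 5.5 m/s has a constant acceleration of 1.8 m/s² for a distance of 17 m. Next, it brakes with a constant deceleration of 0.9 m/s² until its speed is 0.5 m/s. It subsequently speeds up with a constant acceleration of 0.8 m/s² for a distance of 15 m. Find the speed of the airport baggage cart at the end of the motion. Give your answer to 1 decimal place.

Phase 1 (accelerating): v₀ = 5.50 m/s, a = 1.8 m/s².
v² = v₀² + 2aΔx = 5.50² + 2·1.8·17 = 91.5 → v = 9.56 m/s
t = (v − v₀)/a = (9.56 − 5.50)/1.8 = 2.26 s

Phase 2 (decelerating): v₀ = 9.56 m/s, a = -0.9 m/s².
v = v₀ + at → t = (0.5 − 9.56) / -0.9 = 10.1 s
v² = v₀² + 2aΔx → Δx = (0.5² − 9.56²)/(2·-0.9) = 50.7 m

Phase 3 (accelerating): v₀ = 0.500 m/s, a = 0.8 m/s².
v² = v₀² + 2aΔx = 0.500² + 2·0.8·15 = 24.2 → v = 4.92 m/s
t = (v − v₀)/a = (4.92 − 0.500)/0.8 = 5.53 s
Final speed = 4.92 m/s

4.9 m/s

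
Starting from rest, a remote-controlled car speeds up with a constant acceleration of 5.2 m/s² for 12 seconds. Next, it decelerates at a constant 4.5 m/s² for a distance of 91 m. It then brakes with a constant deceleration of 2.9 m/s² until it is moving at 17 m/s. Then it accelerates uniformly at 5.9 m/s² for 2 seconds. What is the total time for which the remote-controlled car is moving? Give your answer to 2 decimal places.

Phase 1 (accelerating): v₀ = 0 m/s, a = 5.2 m/s².
v = v₀ + at = 0 + (5.2)(12) = 62.4 m/s
Δx = v₀t + ½at² = 0·12 + 0.5·5.2·12² = 374 m

Phase 2 (decelerating): v₀ = 62.4 m/s, a = -4.5 m/s².
v² = v₀² + 2aΔx = 62.4² + 2·-4.5·91 = 3070 → v = 55.5 m/s
t = (v − v₀)/a = (55.5 − 62.4)/-4.5 = 1.54 s

Phase 3 (decelerating): v₀ = 55.5 m/s, a = -2.9 m/s².
v = v₀ + at → t = (17 − 55.5) / -2.9 = 13.3 s
v² = v₀² + 2aΔx → Δx = (17² − 55.5²)/(2·-2.9) = 480 m

Phase 4 (accelerating): v₀ = 17.0 m/s, a = 5.9 m/s².
v = v₀ + at = 17.0 + (5.9)(2) = 28.8 m/s
Δx = v₀t + ½at² = 17.0·2 + 0.5·5.9·2² = 45.8 m
Total time = 12.0 + 1.54 + 13.3 + 2.00 = 28.8 s

28.80 s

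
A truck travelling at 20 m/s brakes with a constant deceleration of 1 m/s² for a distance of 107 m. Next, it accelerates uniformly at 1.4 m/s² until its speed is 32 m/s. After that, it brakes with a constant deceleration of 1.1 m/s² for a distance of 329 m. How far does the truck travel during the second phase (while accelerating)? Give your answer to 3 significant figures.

299 m

Phase 1 (decelerating): v₀ = 20.0 m/s, a = -1 m/s².
v² = v₀² + 2aΔx = 20.0² + 2·-1·107 = 186 → v = 13.6 m/s
t = (v − v₀)/a = (13.6 − 20.0)/-1 = 6.36 s

Phase 2 (accelerating): v₀ = 13.6 m/s, a = 1.4 m/s².
v = v₀ + at → t = (32 − 13.6) / 1.4 = 13.1 s
v² = v₀² + 2aΔx → Δx = (32² − 13.6²)/(2·1.4) = 299 m
Distance in phase 2 = 299 m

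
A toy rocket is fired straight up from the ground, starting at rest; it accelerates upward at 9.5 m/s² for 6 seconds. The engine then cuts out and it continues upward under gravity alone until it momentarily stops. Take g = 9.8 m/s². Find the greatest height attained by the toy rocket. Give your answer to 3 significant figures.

Phase 1 (powered ascent): v₀ = 0 m/s, a = 9.5 m/s².
v = v₀ + at = 0 + (9.5)(6) = 57.0 m/s
Δx = v₀t + ½at² = 0·6 + 0.5·9.5·6² = 171 m

Phase 2 (coasting upward): v₀ = 57.0 m/s, a = -9.8 m/s².
v = v₀ + at → t = (0 − 57.0) / -9.8 = 5.82 s
v² = v₀² + 2aΔx → Δx = (0² − 57.0²)/(2·-9.8) = 166 m
Maximum height = 171 + 166 = 337 m

337 m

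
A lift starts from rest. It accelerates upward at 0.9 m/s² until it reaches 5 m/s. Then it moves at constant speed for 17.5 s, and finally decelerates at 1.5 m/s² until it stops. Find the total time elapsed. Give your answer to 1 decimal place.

26.4 s

Phase 1 (accelerating): v₀ = 0 m/s, a = 0.9 m/s².
v = v₀ + at → t = (5 − 0) / 0.9 = 5.56 s
v² = v₀² + 2aΔx → Δx = (5² − 0²)/(2·0.9) = 13.9 m

Phase 2 (constant speed): v₀ = 5.00 m/s, a = 0 m/s².
v = v₀ + at = 5.00 + (0)(17.5) = 5.00 m/s
Δx = v₀t + ½at² = 5.00·17.5 + 0.5·0·17.5² = 87.5 m

Phase 3 (decelerating): v₀ = 5.00 m/s, a = -1.5 m/s².
v = v₀ + at → t = (0 − 5.00) / -1.5 = 3.33 s
v² = v₀² + 2aΔx → Δx = (0² − 5.00²)/(2·-1.5) = 8.33 m
Total time = 5.56 + 17.5 + 3.33 = 26.4 s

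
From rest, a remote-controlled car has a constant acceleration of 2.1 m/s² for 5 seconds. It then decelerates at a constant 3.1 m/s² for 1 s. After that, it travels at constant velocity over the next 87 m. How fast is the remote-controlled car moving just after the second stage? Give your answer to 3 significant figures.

7.40 m/s

Phase 1 (accelerating): v₀ = 0 m/s, a = 2.1 m/s².
v = v₀ + at = 0 + (2.1)(5) = 10.5 m/s
Δx = v₀t + ½at² = 0·5 + 0.5·2.1·5² = 26.2 m

Phase 2 (decelerating): v₀ = 10.5 m/s, a = -3.1 m/s².
v = v₀ + at = 10.5 + (-3.1)(1) = 7.40 m/s
Δx = v₀t + ½at² = 10.5·1 + 0.5·-3.1·1² = 8.95 m
Speed at end of phase 2 = 7.40 m/s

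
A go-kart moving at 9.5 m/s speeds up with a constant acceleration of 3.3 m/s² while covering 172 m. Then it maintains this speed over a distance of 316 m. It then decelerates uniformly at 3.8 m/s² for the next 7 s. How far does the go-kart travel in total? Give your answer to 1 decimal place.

Phase 1 (accelerating): v₀ = 9.50 m/s, a = 3.3 m/s².
v² = v₀² + 2aΔx = 9.50² + 2·3.3·172 = 1230 → v = 35.0 m/s
t = (v − v₀)/a = (35.0 − 9.50)/3.3 = 7.73 s

Phase 2 (constant speed): v₀ = 35.0 m/s, a = 0 m/s².
Constant speed: t = d/v = 316/35.0 = 9.03 s

Phase 3 (decelerating): v₀ = 35.0 m/s, a = -3.8 m/s².
v = v₀ + at = 35.0 + (-3.8)(7) = 8.41 m/s
Δx = v₀t + ½at² = 35.0·7 + 0.5·-3.8·7² = 152 m
Total distance = 172 + 316 + 152 = 640 m

639.9 m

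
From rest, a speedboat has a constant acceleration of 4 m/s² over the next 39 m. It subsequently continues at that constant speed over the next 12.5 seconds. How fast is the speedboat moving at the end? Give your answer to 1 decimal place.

Phase 1 (accelerating): v₀ = 0 m/s, a = 4 m/s².
v² = v₀² + 2aΔx = 0² + 2·4·39 = 312 → v = 17.7 m/s
t = (v − v₀)/a = (17.7 − 0)/4 = 4.42 s

Phase 2 (constant speed): v₀ = 17.7 m/s, a = 0 m/s².
v = v₀ + at = 17.7 + (0)(12.5) = 17.7 m/s
Δx = v₀t + ½at² = 17.7·12.5 + 0.5·0·12.5² = 221 m
Final speed = 17.7 m/s

17.7 m/s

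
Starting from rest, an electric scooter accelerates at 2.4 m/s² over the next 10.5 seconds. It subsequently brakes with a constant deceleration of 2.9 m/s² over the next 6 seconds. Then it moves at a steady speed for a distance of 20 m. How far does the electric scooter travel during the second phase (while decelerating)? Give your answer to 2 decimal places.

Phase 1 (accelerating): v₀ = 0 m/s, a = 2.4 m/s².
v = v₀ + at = 0 + (2.4)(10.5) = 25.2 m/s
Δx = v₀t + ½at² = 0·10.5 + 0.5·2.4·10.5² = 132 m

Phase 2 (decelerating): v₀ = 25.2 m/s, a = -2.9 m/s².
v = v₀ + at = 25.2 + (-2.9)(6) = 7.80 m/s
Δx = v₀t + ½at² = 25.2·6 + 0.5·-2.9·6² = 99.0 m
Distance in phase 2 = 99.0 m

99.00 m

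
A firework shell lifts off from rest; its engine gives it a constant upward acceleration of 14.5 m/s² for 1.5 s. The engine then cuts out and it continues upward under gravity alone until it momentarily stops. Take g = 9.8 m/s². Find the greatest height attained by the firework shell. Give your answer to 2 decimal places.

40.45 m

Phase 1 (powered ascent): v₀ = 0 m/s, a = 14.5 m/s².
v = v₀ + at = 0 + (14.5)(1.5) = 21.8 m/s
Δx = v₀t + ½at² = 0·1.5 + 0.5·14.5·1.5² = 16.3 m

Phase 2 (coasting upward): v₀ = 21.8 m/s, a = -9.8 m/s².
v = v₀ + at → t = (0 − 21.8) / -9.8 = 2.22 s
v² = v₀² + 2aΔx → Δx = (0² − 21.8²)/(2·-9.8) = 24.1 m
Maximum height = 16.3 + 24.1 = 40.4 m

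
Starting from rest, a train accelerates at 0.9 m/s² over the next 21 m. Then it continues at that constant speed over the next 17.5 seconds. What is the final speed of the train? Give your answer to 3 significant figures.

6.15 m/s

Phase 1 (accelerating): v₀ = 0 m/s, a = 0.9 m/s².
v² = v₀² + 2aΔx = 0² + 2·0.9·21 = 37.8 → v = 6.15 m/s
t = (v − v₀)/a = (6.15 − 0)/0.9 = 6.83 s

Phase 2 (constant speed): v₀ = 6.15 m/s, a = 0 m/s².
v = v₀ + at = 6.15 + (0)(17.5) = 6.15 m/s
Δx = v₀t + ½at² = 6.15·17.5 + 0.5·0·17.5² = 108 m
Final speed = 6.15 m/s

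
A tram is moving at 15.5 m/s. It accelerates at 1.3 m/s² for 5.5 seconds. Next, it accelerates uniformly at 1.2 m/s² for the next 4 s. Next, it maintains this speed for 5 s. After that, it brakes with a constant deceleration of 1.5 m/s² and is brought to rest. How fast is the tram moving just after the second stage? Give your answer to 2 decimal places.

27.45 m/s

Phase 1 (accelerating): v₀ = 15.5 m/s, a = 1.3 m/s².
v = v₀ + at = 15.5 + (1.3)(5.5) = 22.6 m/s
Δx = v₀t + ½at² = 15.5·5.5 + 0.5·1.3·5.5² = 105 m

Phase 2 (accelerating): v₀ = 22.6 m/s, a = 1.2 m/s².
v = v₀ + at = 22.6 + (1.2)(4) = 27.4 m/s
Δx = v₀t + ½at² = 22.6·4 + 0.5·1.2·4² = 100 m
Speed at end of phase 2 = 27.4 m/s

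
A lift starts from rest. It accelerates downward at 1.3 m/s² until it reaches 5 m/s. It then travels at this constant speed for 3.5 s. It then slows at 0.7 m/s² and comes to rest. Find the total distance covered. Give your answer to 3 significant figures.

Phase 1 (accelerating): v₀ = 0 m/s, a = 1.3 m/s².
v = v₀ + at → t = (5 − 0) / 1.3 = 3.85 s
v² = v₀² + 2aΔx → Δx = (5² − 0²)/(2·1.3) = 9.62 m

Phase 2 (constant speed): v₀ = 5.00 m/s, a = 0 m/s².
v = v₀ + at = 5.00 + (0)(3.5) = 5.00 m/s
Δx = v₀t + ½at² = 5.00·3.5 + 0.5·0·3.5² = 17.5 m

Phase 3 (decelerating): v₀ = 5.00 m/s, a = -0.7 m/s².
v = v₀ + at → t = (0 − 5.00) / -0.7 = 7.14 s
v² = v₀² + 2aΔx → Δx = (0² − 5.00²)/(2·-0.7) = 17.9 m
Total distance = 9.62 + 17.5 + 17.9 = 45.0 m

45.0 m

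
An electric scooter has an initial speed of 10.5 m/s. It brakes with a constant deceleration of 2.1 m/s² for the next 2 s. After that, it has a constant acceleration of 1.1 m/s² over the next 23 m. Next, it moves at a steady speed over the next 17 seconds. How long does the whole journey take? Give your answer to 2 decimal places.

Phase 1 (decelerating): v₀ = 10.5 m/s, a = -2.1 m/s².
v = v₀ + at = 10.5 + (-2.1)(2) = 6.30 m/s
Δx = v₀t + ½at² = 10.5·2 + 0.5·-2.1·2² = 16.8 m

Phase 2 (accelerating): v₀ = 6.30 m/s, a = 1.1 m/s².
v² = v₀² + 2aΔx = 6.30² + 2·1.1·23 = 90.3 → v = 9.50 m/s
t = (v − v₀)/a = (9.50 − 6.30)/1.1 = 2.91 s

Phase 3 (constant speed): v₀ = 9.50 m/s, a = 0 m/s².
v = v₀ + at = 9.50 + (0)(17) = 9.50 m/s
Δx = v₀t + ½at² = 9.50·17 + 0.5·0·17² = 162 m
Total time = 2.00 + 2.91 + 17.0 = 21.9 s

21.91 s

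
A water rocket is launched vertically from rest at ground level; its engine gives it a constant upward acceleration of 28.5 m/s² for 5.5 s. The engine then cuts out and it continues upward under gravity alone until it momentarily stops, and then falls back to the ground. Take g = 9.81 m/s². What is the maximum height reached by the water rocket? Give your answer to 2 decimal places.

Phase 1 (powered ascent): v₀ = 0 m/s, a = 28.5 m/s².
v = v₀ + at = 0 + (28.5)(5.5) = 157 m/s
Δx = v₀t + ½at² = 0·5.5 + 0.5·28.5·5.5² = 431 m

Phase 2 (coasting upward): v₀ = 157 m/s, a = -9.81 m/s².
v = v₀ + at → t = (0 − 157) / -9.81 = 16.0 s
v² = v₀² + 2aΔx → Δx = (0² − 157²)/(2·-9.81) = 1250 m
Maximum height = 431 + 1250 = 1680 m

1683.38 m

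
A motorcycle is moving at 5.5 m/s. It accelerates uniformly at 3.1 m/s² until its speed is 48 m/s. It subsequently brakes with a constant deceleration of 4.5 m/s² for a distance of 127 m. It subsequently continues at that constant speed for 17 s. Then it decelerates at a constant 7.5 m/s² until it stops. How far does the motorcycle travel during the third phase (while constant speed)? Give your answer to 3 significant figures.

Phase 1 (accelerating): v₀ = 5.50 m/s, a = 3.1 m/s².
v = v₀ + at → t = (48 − 5.50) / 3.1 = 13.7 s
v² = v₀² + 2aΔx → Δx = (48² − 5.50²)/(2·3.1) = 367 m

Phase 2 (decelerating): v₀ = 48.0 m/s, a = -4.5 m/s².
v² = v₀² + 2aΔx = 48.0² + 2·-4.5·127 = 1160 → v = 34.1 m/s
t = (v − v₀)/a = (34.1 − 48.0)/-4.5 = 3.09 s

Phase 3 (constant speed): v₀ = 34.1 m/s, a = 0 m/s².
v = v₀ + at = 34.1 + (0)(17) = 34.1 m/s
Δx = v₀t + ½at² = 34.1·17 + 0.5·0·17² = 579 m
Distance in phase 3 = 579 m

579 m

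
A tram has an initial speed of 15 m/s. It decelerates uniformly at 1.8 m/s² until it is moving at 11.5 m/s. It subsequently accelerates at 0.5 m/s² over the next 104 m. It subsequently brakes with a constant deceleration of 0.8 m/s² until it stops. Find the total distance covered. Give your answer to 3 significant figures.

Phase 1 (decelerating): v₀ = 15.0 m/s, a = -1.8 m/s².
v = v₀ + at → t = (11.5 − 15.0) / -1.8 = 1.94 s
v² = v₀² + 2aΔx → Δx = (11.5² − 15.0²)/(2·-1.8) = 25.8 m

Phase 2 (accelerating): v₀ = 11.5 m/s, a = 0.5 m/s².
v² = v₀² + 2aΔx = 11.5² + 2·0.5·104 = 236 → v = 15.4 m/s
t = (v − v₀)/a = (15.4 − 11.5)/0.5 = 7.74 s

Phase 3 (decelerating): v₀ = 15.4 m/s, a = -0.8 m/s².
v = v₀ + at → t = (0 − 15.4) / -0.8 = 19.2 s
v² = v₀² + 2aΔx → Δx = (0² − 15.4²)/(2·-0.8) = 148 m
Total distance = 25.8 + 104 + 148 = 277 m

277 m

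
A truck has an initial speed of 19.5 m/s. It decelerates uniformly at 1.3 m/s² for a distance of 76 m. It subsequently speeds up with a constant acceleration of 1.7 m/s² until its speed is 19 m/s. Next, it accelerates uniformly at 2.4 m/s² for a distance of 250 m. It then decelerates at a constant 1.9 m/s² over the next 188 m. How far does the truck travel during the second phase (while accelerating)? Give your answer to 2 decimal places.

52.46 m

Phase 1 (decelerating): v₀ = 19.5 m/s, a = -1.3 m/s².
v² = v₀² + 2aΔx = 19.5² + 2·-1.3·76 = 183 → v = 13.5 m/s
t = (v − v₀)/a = (13.5 − 19.5)/-1.3 = 4.60 s

Phase 2 (accelerating): v₀ = 13.5 m/s, a = 1.7 m/s².
v = v₀ + at → t = (19 − 13.5) / 1.7 = 3.23 s
v² = v₀² + 2aΔx → Δx = (19² − 13.5²)/(2·1.7) = 52.5 m
Distance in phase 2 = 52.5 m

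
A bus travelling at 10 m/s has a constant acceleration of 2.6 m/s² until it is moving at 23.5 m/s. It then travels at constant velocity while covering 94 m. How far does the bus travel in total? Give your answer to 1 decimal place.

181.0 m

Phase 1 (accelerating): v₀ = 10.0 m/s, a = 2.6 m/s².
v = v₀ + at → t = (23.5 − 10.0) / 2.6 = 5.19 s
v² = v₀² + 2aΔx → Δx = (23.5² − 10.0²)/(2·2.6) = 87.0 m

Phase 2 (constant speed): v₀ = 23.5 m/s, a = 0 m/s².
Constant speed: t = d/v = 94/23.5 = 4.00 s
Total distance = 87.0 + 94.0 = 181 m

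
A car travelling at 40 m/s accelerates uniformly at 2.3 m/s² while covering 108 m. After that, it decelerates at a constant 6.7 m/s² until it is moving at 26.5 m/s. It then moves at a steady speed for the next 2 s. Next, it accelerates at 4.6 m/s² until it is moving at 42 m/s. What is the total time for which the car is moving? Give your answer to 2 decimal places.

10.77 s

Phase 1 (accelerating): v₀ = 40.0 m/s, a = 2.3 m/s².
v² = v₀² + 2aΔx = 40.0² + 2·2.3·108 = 2100 → v = 45.8 m/s
t = (v − v₀)/a = (45.8 − 40.0)/2.3 = 2.52 s

Phase 2 (decelerating): v₀ = 45.8 m/s, a = -6.7 m/s².
v = v₀ + at → t = (26.5 − 45.8) / -6.7 = 2.88 s
v² = v₀² + 2aΔx → Δx = (26.5² − 45.8²)/(2·-6.7) = 104 m

Phase 3 (constant speed): v₀ = 26.5 m/s, a = 0 m/s².
v = v₀ + at = 26.5 + (0)(2) = 26.5 m/s
Δx = v₀t + ½at² = 26.5·2 + 0.5·0·2² = 53.0 m

Phase 4 (accelerating): v₀ = 26.5 m/s, a = 4.6 m/s².
v = v₀ + at → t = (42 − 26.5) / 4.6 = 3.37 s
v² = v₀² + 2aΔx → Δx = (42² − 26.5²)/(2·4.6) = 115 m
Total time = 2.52 + 2.88 + 2.00 + 3.37 = 10.8 s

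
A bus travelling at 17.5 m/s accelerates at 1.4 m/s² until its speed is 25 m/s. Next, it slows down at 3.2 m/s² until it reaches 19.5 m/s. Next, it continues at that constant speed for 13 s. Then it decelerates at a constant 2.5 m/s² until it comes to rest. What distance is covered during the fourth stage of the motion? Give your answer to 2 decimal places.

Phase 1 (accelerating): v₀ = 17.5 m/s, a = 1.4 m/s².
v = v₀ + at → t = (25 − 17.5) / 1.4 = 5.36 s
v² = v₀² + 2aΔx → Δx = (25² − 17.5²)/(2·1.4) = 114 m

Phase 2 (decelerating): v₀ = 25.0 m/s, a = -3.2 m/s².
v = v₀ + at → t = (19.5 − 25.0) / -3.2 = 1.72 s
v² = v₀² + 2aΔx → Δx = (19.5² − 25.0²)/(2·-3.2) = 38.2 m

Phase 3 (constant speed): v₀ = 19.5 m/s, a = 0 m/s².
v = v₀ + at = 19.5 + (0)(13) = 19.5 m/s
Δx = v₀t + ½at² = 19.5·13 + 0.5·0·13² = 254 m

Phase 4 (decelerating): v₀ = 19.5 m/s, a = -2.5 m/s².
v = v₀ + at → t = (0 − 19.5) / -2.5 = 7.80 s
v² = v₀² + 2aΔx → Δx = (0² − 19.5²)/(2·-2.5) = 76.0 m
Distance in phase 4 = 76.0 m

76.05 m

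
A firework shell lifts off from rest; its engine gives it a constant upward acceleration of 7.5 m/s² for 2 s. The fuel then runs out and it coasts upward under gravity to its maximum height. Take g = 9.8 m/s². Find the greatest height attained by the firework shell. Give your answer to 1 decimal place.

26.5 m

Phase 1 (powered ascent): v₀ = 0 m/s, a = 7.5 m/s².
v = v₀ + at = 0 + (7.5)(2) = 15.0 m/s
Δx = v₀t + ½at² = 0·2 + 0.5·7.5·2² = 15.0 m

Phase 2 (coasting upward): v₀ = 15.0 m/s, a = -9.8 m/s².
v = v₀ + at → t = (0 − 15.0) / -9.8 = 1.53 s
v² = v₀² + 2aΔx → Δx = (0² − 15.0²)/(2·-9.8) = 11.5 m
Maximum height = 15.0 + 11.5 = 26.5 m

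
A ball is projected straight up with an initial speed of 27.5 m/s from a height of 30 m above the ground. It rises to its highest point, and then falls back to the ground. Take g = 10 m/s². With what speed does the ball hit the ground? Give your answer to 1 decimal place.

36.8 m/s

Phase 1 (rising): v₀ = 27.5 m/s, a = -10 m/s².
v = v₀ + at → t = (0 − 27.5) / -10 = 2.75 s
v² = v₀² + 2aΔx → Δx = (0² − 27.5²)/(2·-10) = 37.8 m

Phase 2 (falling): v₀ = 0 m/s, a = -10 m/s².
Falls 67.8 m from rest: t = √(2·67.8/10) = 3.68 s; v = g·t = 36.8 m/s.
Final speed = 36.8 m/s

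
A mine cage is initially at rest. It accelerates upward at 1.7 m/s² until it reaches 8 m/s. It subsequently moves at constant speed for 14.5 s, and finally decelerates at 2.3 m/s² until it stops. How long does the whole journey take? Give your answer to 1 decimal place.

Phase 1 (accelerating): v₀ = 0 m/s, a = 1.7 m/s².
v = v₀ + at → t = (8 − 0) / 1.7 = 4.71 s
v² = v₀² + 2aΔx → Δx = (8² − 0²)/(2·1.7) = 18.8 m

Phase 2 (constant speed): v₀ = 8.00 m/s, a = 0 m/s².
v = v₀ + at = 8.00 + (0)(14.5) = 8.00 m/s
Δx = v₀t + ½at² = 8.00·14.5 + 0.5·0·14.5² = 116 m

Phase 3 (decelerating): v₀ = 8.00 m/s, a = -2.3 m/s².
v = v₀ + at → t = (0 − 8.00) / -2.3 = 3.48 s
v² = v₀² + 2aΔx → Δx = (0² − 8.00²)/(2·-2.3) = 13.9 m
Total time = 4.71 + 14.5 + 3.48 = 22.7 s

22.7 s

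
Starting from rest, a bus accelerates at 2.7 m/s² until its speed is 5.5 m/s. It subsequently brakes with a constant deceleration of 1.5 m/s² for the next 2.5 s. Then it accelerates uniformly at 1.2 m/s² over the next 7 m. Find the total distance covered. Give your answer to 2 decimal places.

21.66 m

Phase 1 (accelerating): v₀ = 0 m/s, a = 2.7 m/s².
v = v₀ + at → t = (5.5 − 0) / 2.7 = 2.04 s
v² = v₀² + 2aΔx → Δx = (5.5² − 0²)/(2·2.7) = 5.60 m

Phase 2 (decelerating): v₀ = 5.50 m/s, a = -1.5 m/s².
v = v₀ + at = 5.50 + (-1.5)(2.5) = 1.75 m/s
Δx = v₀t + ½at² = 5.50·2.5 + 0.5·-1.5·2.5² = 9.06 m

Phase 3 (accelerating): v₀ = 1.75 m/s, a = 1.2 m/s².
v² = v₀² + 2aΔx = 1.75² + 2·1.2·7 = 19.9 → v = 4.46 m/s
t = (v − v₀)/a = (4.46 − 1.75)/1.2 = 2.26 s
Total distance = 5.60 + 9.06 + 7.00 = 21.7 m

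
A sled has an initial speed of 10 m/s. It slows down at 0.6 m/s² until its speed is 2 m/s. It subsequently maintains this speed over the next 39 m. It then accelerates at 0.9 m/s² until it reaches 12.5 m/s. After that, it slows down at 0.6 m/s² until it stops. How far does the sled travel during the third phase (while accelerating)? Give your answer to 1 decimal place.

Phase 1 (decelerating): v₀ = 10.0 m/s, a = -0.6 m/s².
v = v₀ + at → t = (2 − 10.0) / -0.6 = 13.3 s
v² = v₀² + 2aΔx → Δx = (2² − 10.0²)/(2·-0.6) = 80.0 m

Phase 2 (constant speed): v₀ = 2.00 m/s, a = 0 m/s².
Constant speed: t = d/v = 39/2.00 = 19.5 s

Phase 3 (accelerating): v₀ = 2.00 m/s, a = 0.9 m/s².
v = v₀ + at → t = (12.5 − 2.00) / 0.9 = 11.7 s
v² = v₀² + 2aΔx → Δx = (12.5² − 2.00²)/(2·0.9) = 84.6 m
Distance in phase 3 = 84.6 m

84.6 m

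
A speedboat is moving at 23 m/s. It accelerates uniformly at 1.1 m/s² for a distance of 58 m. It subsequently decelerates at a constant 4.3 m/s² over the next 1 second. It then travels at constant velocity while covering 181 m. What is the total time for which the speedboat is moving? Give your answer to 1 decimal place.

11.9 s

Phase 1 (accelerating): v₀ = 23.0 m/s, a = 1.1 m/s².
v² = v₀² + 2aΔx = 23.0² + 2·1.1·58 = 657 → v = 25.6 m/s
t = (v − v₀)/a = (25.6 − 23.0)/1.1 = 2.39 s

Phase 2 (decelerating): v₀ = 25.6 m/s, a = -4.3 m/s².
v = v₀ + at = 25.6 + (-4.3)(1) = 21.3 m/s
Δx = v₀t + ½at² = 25.6·1 + 0.5·-4.3·1² = 23.5 m

Phase 3 (constant speed): v₀ = 21.3 m/s, a = 0 m/s².
Constant speed: t = d/v = 181/21.3 = 8.49 s
Total time = 2.39 + 1.00 + 8.49 = 11.9 s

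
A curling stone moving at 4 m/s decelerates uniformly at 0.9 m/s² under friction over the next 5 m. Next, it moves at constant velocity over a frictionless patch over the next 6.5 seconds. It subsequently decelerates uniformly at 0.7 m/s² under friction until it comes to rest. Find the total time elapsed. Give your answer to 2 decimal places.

Phase 1 (decelerating): v₀ = 4.00 m/s, a = -0.9 m/s².
v² = v₀² + 2aΔx = 4.00² + 2·-0.9·5 = 7.00 → v = 2.65 m/s
t = (v − v₀)/a = (2.65 − 4.00)/-0.9 = 1.50 s

Phase 2 (constant speed): v₀ = 2.65 m/s, a = 0 m/s².
v = v₀ + at = 2.65 + (0)(6.5) = 2.65 m/s
Δx = v₀t + ½at² = 2.65·6.5 + 0.5·0·6.5² = 17.2 m

Phase 3 (decelerating): v₀ = 2.65 m/s, a = -0.7 m/s².
v = v₀ + at → t = (0 − 2.65) / -0.7 = 3.78 s
v² = v₀² + 2aΔx → Δx = (0² − 2.65²)/(2·-0.7) = 5.00 m
Total time = 1.50 + 6.50 + 3.78 = 11.8 s

11.78 s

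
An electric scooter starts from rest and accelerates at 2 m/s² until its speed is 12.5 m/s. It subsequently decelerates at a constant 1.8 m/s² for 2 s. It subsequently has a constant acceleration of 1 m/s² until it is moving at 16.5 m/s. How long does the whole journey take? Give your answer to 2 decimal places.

15.85 s

Phase 1 (accelerating): v₀ = 0 m/s, a = 2 m/s².
v = v₀ + at → t = (12.5 − 0) / 2 = 6.25 s
v² = v₀² + 2aΔx → Δx = (12.5² − 0²)/(2·2) = 39.1 m

Phase 2 (decelerating): v₀ = 12.5 m/s, a = -1.8 m/s².
v = v₀ + at = 12.5 + (-1.8)(2) = 8.90 m/s
Δx = v₀t + ½at² = 12.5·2 + 0.5·-1.8·2² = 21.4 m

Phase 3 (accelerating): v₀ = 8.90 m/s, a = 1 m/s².
v = v₀ + at → t = (16.5 − 8.90) / 1 = 7.60 s
v² = v₀² + 2aΔx → Δx = (16.5² − 8.90²)/(2·1) = 96.5 m
Total time = 6.25 + 2.00 + 7.60 = 15.8 s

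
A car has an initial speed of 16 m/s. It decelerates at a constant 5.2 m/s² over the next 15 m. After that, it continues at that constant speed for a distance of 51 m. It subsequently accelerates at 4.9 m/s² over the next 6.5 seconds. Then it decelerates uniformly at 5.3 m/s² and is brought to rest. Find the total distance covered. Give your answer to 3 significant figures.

Phase 1 (decelerating): v₀ = 16.0 m/s, a = -5.2 m/s².
v² = v₀² + 2aΔx = 16.0² + 2·-5.2·15 = 100 → v = 10.0 m/s
t = (v − v₀)/a = (10.0 − 16.0)/-5.2 = 1.15 s

Phase 2 (constant speed): v₀ = 10.0 m/s, a = 0 m/s².
Constant speed: t = d/v = 51/10.0 = 5.10 s

Phase 3 (accelerating): v₀ = 10.0 m/s, a = 4.9 m/s².
v = v₀ + at = 10.0 + (4.9)(6.5) = 41.9 m/s
Δx = v₀t + ½at² = 10.0·6.5 + 0.5·4.9·6.5² = 169 m

Phase 4 (decelerating): v₀ = 41.9 m/s, a = -5.3 m/s².
v = v₀ + at → t = (0 − 41.9) / -5.3 = 7.90 s
v² = v₀² + 2aΔx → Δx = (0² − 41.9²)/(2·-5.3) = 165 m
Total distance = 15.0 + 51.0 + 169 + 165 = 400 m

400 m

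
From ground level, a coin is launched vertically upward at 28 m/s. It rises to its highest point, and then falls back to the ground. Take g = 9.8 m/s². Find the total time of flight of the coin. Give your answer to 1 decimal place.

5.7 s

Phase 1 (rising): v₀ = 28.0 m/s, a = -9.8 m/s².
v = v₀ + at → t = (0 − 28.0) / -9.8 = 2.86 s
v² = v₀² + 2aΔx → Δx = (0² − 28.0²)/(2·-9.8) = 40.0 m

Phase 2 (falling): v₀ = 0 m/s, a = -9.8 m/s².
Falls 40.0 m from rest: t = √(2·40.0/9.8) = 2.86 s; v = g·t = 28.0 m/s.
Total time = 2.86 + 2.86 = 5.71 s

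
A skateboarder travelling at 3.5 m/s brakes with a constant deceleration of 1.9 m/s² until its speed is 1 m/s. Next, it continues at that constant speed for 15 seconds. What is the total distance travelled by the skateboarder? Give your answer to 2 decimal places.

17.96 m

Phase 1 (decelerating): v₀ = 3.50 m/s, a = -1.9 m/s².
v = v₀ + at → t = (1 − 3.50) / -1.9 = 1.32 s
v² = v₀² + 2aΔx → Δx = (1² − 3.50²)/(2·-1.9) = 2.96 m

Phase 2 (constant speed): v₀ = 1.00 m/s, a = 0 m/s².
v = v₀ + at = 1.00 + (0)(15) = 1.00 m/s
Δx = v₀t + ½at² = 1.00·15 + 0.5·0·15² = 15.0 m
Total distance = 2.96 + 15.0 = 18.0 m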